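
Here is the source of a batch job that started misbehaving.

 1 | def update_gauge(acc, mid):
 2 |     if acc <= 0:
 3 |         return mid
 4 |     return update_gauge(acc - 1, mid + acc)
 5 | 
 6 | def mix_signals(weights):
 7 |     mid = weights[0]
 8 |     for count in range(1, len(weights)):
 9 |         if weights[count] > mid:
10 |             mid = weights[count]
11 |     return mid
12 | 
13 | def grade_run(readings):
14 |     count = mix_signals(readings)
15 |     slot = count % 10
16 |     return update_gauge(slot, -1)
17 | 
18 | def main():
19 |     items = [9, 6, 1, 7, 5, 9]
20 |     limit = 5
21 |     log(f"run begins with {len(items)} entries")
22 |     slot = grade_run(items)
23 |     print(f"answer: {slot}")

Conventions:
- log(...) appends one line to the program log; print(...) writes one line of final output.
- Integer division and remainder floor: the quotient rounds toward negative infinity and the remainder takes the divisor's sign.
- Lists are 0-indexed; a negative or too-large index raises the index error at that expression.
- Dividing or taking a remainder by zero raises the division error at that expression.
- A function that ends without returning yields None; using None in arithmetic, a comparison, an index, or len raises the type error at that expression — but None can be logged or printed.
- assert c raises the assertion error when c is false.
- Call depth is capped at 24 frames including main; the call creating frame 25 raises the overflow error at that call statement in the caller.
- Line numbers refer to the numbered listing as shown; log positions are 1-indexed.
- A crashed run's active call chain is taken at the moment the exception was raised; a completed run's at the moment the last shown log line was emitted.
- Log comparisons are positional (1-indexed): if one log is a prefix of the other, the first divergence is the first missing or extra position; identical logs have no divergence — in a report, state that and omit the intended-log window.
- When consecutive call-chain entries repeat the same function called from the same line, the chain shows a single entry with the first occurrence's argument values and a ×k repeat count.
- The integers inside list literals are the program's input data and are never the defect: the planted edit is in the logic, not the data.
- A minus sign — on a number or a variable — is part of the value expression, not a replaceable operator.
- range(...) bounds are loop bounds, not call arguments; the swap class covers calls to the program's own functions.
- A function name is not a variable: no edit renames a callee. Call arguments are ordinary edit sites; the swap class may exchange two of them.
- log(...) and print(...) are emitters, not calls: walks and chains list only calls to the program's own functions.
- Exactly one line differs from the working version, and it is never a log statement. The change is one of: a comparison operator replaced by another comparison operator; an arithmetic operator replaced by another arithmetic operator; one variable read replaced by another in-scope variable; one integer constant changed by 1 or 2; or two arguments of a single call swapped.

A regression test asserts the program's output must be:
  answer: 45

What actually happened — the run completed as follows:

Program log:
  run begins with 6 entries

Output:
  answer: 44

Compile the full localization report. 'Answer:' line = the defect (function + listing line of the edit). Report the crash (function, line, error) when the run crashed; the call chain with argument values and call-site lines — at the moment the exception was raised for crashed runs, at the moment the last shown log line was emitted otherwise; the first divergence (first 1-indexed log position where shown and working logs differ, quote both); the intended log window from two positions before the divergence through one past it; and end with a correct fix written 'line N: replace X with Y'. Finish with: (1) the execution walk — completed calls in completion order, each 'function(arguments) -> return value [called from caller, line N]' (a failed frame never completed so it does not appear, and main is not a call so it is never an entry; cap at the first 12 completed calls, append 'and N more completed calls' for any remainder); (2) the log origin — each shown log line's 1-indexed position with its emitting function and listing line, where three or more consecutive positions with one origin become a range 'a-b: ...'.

Answer: the defect is in grade_run at line 16.
Key observation: The logs agree in full; only the final output differs.
Call chain: main.
First divergence: none; the two logs match at every position.
Execution walk:
  mix_signals([9, 6, 1, 7, 5, 9]) -> 9  [called from grade_run, line 14]
  update_gauge(0, 44) -> 44  [called from update_gauge, line 4]
  update_gauge(1, 43) -> 44  [called from update_gauge, line 4]
  update_gauge(2, 41) -> 44  [called from update_gauge, line 4]
  update_gauge(3, 38) -> 44  [called from update_gauge, line 4]
  update_gauge(4, 34) -> 44  [called from update_gauge, line 4]
  update_gauge(5, 29) -> 44  [called from update_gauge, line 4]
  update_gauge(6, 23) -> 44  [called from update_gauge, line 4]
  update_gauge(7, 16) -> 44  [called from update_gauge, line 4]
  update_gauge(8, 8) -> 44  [called from update_gauge, line 4]
  update_gauge(9, -1) -> 44  [called from grade_run, line 16]
  grade_run([9, 6, 1, 7, 5, 9]) -> 44  [called from main, line 22]
Log origins:
  1: logged in main at line 21
A correct fix: line 16: replace `-1` with `0`.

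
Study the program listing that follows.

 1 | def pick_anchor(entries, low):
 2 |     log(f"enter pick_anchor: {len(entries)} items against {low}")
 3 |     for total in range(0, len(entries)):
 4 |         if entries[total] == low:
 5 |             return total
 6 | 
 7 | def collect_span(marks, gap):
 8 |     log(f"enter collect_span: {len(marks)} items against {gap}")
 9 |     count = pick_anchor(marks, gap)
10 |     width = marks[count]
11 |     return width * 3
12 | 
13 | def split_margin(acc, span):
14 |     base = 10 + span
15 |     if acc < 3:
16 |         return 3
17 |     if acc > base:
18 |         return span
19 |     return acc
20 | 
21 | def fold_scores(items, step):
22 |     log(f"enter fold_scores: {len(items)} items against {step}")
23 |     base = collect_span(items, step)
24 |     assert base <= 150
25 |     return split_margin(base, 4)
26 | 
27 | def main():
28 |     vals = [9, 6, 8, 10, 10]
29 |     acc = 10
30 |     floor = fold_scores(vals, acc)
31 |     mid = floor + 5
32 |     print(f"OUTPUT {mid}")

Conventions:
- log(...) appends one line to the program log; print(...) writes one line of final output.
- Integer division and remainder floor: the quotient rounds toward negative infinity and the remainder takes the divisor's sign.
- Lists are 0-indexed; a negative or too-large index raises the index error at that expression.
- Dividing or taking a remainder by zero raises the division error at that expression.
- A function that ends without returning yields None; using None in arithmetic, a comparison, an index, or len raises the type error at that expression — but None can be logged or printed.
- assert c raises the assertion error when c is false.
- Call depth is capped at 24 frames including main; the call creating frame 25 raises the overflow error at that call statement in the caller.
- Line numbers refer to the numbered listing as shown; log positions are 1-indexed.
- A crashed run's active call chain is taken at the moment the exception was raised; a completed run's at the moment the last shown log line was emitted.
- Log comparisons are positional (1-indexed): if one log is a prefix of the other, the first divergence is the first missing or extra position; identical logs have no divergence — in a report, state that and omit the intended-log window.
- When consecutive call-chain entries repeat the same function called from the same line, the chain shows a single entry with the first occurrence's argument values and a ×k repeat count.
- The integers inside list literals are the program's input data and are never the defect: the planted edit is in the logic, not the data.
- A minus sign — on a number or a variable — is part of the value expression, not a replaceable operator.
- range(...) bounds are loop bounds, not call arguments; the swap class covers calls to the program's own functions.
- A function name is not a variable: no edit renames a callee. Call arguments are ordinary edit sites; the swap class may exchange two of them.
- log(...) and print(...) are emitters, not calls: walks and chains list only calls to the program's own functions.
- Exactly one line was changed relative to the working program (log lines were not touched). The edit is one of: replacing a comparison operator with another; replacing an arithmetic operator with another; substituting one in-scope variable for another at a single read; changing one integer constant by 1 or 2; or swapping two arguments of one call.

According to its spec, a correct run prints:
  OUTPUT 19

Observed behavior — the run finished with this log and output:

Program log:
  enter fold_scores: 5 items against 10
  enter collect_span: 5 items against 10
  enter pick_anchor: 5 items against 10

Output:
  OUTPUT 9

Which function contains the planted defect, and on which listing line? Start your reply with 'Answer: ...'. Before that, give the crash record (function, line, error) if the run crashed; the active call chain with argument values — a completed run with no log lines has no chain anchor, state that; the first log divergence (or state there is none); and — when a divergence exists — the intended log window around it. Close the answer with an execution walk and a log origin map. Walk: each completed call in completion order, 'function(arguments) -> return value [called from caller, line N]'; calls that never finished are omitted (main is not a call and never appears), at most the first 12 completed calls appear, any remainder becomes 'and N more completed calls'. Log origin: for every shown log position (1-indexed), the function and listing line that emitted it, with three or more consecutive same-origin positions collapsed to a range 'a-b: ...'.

Answer: the defect is in split_margin at line 18.
Key fact: Log streams are identical — the defect surfaces only in the printed output.
Call chain: main -> fold_scores([9, 6, 8, 10, 10], 10) (called at line 30) -> collect_span([9, 6, 8, 10, 10], 10) (called at line 23) -> pick_anchor([9, 6, 8, 10, 10], 10) (called at line 9).
First divergence: none (the log streams are identical).
Execution walk:
  pick_anchor([9, 6, 8, 10, 10], 10) -> 3  [called from collect_span, line 9]
  collect_span([9, 6, 8, 10, 10], 10) -> 30  [called from fold_scores, line 23]
  split_margin(30, 4) -> 4  [called from fold_scores, line 25]
  fold_scores([9, 6, 8, 10, 10], 10) -> 4  [called from main, line 30]
Log origins:
  1: from fold_scores, line 22
  2: from collect_span, line 8
  3: from pick_anchor, line 2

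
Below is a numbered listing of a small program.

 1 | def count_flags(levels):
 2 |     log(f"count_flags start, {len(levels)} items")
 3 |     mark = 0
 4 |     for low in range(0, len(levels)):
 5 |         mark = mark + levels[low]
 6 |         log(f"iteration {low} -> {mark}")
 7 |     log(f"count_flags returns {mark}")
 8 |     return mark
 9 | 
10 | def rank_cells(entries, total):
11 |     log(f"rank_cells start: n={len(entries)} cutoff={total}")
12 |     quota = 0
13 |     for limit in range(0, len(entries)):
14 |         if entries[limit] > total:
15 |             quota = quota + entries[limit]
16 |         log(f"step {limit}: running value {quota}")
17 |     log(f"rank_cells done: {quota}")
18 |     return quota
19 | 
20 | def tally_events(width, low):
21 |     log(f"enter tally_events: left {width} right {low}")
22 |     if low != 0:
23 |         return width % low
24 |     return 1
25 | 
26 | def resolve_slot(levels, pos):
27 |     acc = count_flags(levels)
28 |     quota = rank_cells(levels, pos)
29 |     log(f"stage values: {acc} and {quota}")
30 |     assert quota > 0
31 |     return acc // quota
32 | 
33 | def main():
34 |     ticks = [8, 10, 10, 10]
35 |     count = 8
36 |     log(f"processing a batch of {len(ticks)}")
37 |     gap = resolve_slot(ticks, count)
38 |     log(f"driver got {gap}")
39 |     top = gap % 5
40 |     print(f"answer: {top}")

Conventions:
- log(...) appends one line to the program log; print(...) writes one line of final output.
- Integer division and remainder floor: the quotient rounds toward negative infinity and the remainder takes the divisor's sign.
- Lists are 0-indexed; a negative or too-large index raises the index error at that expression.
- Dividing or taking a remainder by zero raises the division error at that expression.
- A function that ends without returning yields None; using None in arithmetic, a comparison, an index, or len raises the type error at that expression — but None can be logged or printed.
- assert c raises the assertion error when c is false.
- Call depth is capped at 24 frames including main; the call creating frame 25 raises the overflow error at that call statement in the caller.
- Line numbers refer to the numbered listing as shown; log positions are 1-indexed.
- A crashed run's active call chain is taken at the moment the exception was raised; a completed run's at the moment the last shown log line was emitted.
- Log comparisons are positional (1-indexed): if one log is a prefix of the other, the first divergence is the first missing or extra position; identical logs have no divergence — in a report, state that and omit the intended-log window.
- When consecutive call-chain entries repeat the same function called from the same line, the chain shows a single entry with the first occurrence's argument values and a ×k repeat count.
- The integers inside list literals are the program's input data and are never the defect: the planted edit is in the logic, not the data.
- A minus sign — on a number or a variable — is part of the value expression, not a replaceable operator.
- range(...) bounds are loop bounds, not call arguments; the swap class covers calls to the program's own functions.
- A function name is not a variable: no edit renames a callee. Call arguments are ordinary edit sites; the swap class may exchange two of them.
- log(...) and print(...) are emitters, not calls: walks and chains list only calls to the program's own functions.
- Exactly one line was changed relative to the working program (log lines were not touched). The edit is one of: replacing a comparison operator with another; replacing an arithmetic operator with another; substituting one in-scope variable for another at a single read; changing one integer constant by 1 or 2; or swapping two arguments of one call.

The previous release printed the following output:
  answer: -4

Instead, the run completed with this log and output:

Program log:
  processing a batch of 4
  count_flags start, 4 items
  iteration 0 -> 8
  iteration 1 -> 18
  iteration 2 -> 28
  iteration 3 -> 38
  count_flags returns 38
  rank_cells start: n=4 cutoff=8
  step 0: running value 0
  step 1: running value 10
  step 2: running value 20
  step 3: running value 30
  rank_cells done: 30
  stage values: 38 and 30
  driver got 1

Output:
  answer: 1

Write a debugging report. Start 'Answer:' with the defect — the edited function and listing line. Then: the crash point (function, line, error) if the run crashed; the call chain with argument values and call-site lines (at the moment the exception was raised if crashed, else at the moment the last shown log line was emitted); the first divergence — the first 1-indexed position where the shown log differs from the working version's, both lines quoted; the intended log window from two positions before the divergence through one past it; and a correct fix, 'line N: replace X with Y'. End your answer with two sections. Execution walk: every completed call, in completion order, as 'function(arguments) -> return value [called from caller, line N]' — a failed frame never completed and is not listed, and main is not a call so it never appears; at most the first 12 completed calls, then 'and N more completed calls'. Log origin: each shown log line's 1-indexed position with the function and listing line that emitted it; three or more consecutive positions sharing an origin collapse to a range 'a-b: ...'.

Answer: the defect is in main at line 39.
The tell: Every logged value matches the working version; the printed result is what differs.
Call chain: main.
First divergence: none; the two logs match at every position.
Execution walk:
  count_flags([8, 10, 10, 10]) -> 38  [called from resolve_slot, line 27]
  rank_cells([8, 10, 10, 10], 8) -> 30  [called from resolve_slot, line 28]
  resolve_slot([8, 10, 10, 10], 8) -> 1  [called from main, line 37]
Log origins:
  1: logged in main at line 36
  2: logged in count_flags at line 2
  3-6: logged in count_flags at line 6
  7: logged in count_flags at line 7
  8: logged in rank_cells at line 11
  9-12: logged in rank_cells at line 16
  13: logged in rank_cells at line 17
  14: logged in resolve_slot at line 29
  15: logged in main at line 38
A correct fix: line 39: replace `%` with `-`.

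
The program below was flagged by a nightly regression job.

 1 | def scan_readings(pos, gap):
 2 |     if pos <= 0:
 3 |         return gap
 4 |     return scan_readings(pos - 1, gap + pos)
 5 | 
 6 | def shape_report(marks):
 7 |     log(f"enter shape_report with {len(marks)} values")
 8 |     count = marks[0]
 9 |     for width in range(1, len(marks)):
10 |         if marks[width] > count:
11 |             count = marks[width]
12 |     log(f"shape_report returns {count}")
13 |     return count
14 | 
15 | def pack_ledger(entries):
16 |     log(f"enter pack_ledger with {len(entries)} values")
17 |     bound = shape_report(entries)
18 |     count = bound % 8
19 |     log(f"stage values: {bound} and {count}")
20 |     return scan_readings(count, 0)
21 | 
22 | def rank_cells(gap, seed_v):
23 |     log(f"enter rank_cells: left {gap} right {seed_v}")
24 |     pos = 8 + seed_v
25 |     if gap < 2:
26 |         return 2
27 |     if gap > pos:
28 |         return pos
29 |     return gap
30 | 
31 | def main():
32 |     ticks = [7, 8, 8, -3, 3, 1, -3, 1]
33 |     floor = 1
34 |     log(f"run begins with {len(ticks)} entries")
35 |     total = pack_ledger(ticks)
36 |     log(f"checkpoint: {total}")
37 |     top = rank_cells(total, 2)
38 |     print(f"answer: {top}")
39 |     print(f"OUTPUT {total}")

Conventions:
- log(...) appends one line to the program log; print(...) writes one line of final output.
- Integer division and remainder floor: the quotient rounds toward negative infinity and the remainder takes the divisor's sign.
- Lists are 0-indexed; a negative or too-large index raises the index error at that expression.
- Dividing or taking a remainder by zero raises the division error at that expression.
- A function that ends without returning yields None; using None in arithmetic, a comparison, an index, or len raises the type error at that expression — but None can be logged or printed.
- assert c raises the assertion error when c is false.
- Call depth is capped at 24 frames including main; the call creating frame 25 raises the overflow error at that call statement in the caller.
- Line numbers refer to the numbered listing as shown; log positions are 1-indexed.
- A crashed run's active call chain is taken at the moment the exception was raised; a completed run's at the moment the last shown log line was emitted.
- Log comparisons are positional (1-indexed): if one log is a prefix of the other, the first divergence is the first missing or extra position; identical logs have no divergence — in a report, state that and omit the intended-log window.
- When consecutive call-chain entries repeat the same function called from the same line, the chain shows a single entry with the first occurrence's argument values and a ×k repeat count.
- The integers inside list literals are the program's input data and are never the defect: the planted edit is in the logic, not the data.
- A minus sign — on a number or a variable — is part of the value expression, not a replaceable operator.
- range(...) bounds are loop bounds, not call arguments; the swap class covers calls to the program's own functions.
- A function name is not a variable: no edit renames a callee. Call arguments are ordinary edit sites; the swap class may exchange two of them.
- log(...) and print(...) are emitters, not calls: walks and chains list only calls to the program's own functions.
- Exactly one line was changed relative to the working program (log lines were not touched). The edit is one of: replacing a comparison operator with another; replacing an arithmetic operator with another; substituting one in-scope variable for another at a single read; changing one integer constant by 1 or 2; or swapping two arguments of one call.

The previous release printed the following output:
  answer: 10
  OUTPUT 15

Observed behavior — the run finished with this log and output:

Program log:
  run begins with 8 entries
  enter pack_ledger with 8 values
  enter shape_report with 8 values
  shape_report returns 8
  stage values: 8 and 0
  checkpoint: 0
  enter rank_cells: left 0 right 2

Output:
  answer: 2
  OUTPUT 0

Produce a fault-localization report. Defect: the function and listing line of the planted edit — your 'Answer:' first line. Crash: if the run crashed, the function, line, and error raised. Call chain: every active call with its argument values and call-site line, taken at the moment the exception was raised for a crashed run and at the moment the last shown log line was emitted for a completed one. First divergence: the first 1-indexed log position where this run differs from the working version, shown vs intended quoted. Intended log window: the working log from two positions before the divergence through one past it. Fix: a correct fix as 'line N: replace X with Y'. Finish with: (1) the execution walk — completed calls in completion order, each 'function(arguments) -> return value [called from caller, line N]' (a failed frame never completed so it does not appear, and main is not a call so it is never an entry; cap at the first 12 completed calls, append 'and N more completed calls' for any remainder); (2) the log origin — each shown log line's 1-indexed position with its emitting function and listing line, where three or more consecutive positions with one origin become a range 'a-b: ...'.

Answer: the defect is in shape_report at line 10.
Key fact: Position 4 is the first bad log line: 'shape_report returns 8' should read 'shape_report returns -3'.
Call chain: main -> rank_cells(0, 2) (called at line 37).
First divergence: position 4; shown 'shape_report returns 8' vs intended 'shape_report returns -3'.
Intended log window:
  2: enter pack_ledger with 8 values
  3: enter shape_report with 8 values
  4: shape_report returns -3
  5: stage values: -3 and 5
Execution walk:
  shape_report([7, 8, 8, -3, 3, 1, -3, 1]) -> 8  [called from pack_ledger, line 17]
  scan_readings(0, 0) -> 0  [called from pack_ledger, line 20]
  pack_ledger([7, 8, 8, -3, 3, 1, -3, 1]) -> 0  [called from main, line 35]
  rank_cells(0, 2) -> 2  [called from main, line 37]
Log origins:
  1 — main, line 34
  2 — pack_ledger, line 16
  3 — shape_report, line 7
  4 — shape_report, line 12
  5 — pack_ledger, line 19
  6 — main, line 36
  7 — rank_cells, line 23
A correct fix: line 10: replace `>` with `<`.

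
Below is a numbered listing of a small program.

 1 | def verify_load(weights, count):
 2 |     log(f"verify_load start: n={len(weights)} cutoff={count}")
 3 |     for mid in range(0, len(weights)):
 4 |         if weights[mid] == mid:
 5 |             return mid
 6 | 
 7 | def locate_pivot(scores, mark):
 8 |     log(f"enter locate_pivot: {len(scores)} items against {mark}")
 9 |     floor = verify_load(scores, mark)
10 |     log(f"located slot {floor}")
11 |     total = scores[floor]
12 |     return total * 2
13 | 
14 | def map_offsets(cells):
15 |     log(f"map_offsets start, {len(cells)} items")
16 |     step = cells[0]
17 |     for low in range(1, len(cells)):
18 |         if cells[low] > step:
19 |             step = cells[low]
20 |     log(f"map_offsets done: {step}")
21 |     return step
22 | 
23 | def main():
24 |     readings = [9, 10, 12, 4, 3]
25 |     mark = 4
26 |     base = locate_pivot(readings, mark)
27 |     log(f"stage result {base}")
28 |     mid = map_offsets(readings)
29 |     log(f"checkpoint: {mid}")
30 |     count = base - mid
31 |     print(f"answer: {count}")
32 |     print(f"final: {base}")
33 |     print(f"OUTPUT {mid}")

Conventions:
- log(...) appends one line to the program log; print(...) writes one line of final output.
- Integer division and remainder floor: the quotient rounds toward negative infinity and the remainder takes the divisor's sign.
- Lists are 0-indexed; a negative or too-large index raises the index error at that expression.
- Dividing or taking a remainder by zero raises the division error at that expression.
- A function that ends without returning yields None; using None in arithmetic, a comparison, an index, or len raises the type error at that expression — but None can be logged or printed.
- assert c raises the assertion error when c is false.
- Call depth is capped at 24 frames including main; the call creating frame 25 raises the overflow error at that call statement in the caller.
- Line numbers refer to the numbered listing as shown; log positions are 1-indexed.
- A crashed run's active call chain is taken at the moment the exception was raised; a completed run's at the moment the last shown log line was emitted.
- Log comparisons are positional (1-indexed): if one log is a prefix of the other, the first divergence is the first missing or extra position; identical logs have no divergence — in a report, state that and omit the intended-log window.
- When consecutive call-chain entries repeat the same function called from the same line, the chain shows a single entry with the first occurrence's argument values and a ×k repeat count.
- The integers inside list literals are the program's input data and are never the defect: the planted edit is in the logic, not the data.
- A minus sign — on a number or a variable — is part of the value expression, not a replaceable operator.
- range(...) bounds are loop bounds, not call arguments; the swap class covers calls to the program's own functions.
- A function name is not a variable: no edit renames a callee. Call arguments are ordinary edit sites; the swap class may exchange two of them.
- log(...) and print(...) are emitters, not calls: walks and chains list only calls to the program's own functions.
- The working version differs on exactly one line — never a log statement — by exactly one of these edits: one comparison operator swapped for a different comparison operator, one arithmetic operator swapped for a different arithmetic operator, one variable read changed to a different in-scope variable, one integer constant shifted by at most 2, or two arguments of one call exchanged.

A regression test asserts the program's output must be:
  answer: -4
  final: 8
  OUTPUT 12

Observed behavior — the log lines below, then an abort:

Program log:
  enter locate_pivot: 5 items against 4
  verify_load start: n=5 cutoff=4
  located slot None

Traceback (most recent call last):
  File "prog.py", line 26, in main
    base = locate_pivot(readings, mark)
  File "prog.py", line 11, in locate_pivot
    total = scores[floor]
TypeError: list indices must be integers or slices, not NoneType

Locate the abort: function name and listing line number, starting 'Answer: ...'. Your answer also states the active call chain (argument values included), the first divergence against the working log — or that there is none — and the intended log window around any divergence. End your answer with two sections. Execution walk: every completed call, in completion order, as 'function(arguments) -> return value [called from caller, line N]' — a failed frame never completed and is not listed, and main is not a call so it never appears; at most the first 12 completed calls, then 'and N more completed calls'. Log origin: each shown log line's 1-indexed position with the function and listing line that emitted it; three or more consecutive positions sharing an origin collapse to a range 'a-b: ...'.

Answer: the error was raised in locate_pivot, line 11.
Core observation: Log line 3 is where behavior first shows: 'located slot None' appears instead of 'located slot 3'.
Call chain: main -> locate_pivot([9, 10, 12, 4, 3], 4) (called at line 26).
First divergence: position 3 — the shown line 'located slot None' should read 'located slot 3'.
Intended log window:
  1: enter locate_pivot: 5 items against 4
  2: verify_load start: n=5 cutoff=4
  3: located slot 3
  4: stage result 8
Execution walk:
  verify_load([9, 10, 12, 4, 3], 4) -> None  [called from locate_pivot, line 9]
Log origins:
  1: emitted by locate_pivot (line 8)
  2: emitted by verify_load (line 2)
  3: emitted by locate_pivot (line 10)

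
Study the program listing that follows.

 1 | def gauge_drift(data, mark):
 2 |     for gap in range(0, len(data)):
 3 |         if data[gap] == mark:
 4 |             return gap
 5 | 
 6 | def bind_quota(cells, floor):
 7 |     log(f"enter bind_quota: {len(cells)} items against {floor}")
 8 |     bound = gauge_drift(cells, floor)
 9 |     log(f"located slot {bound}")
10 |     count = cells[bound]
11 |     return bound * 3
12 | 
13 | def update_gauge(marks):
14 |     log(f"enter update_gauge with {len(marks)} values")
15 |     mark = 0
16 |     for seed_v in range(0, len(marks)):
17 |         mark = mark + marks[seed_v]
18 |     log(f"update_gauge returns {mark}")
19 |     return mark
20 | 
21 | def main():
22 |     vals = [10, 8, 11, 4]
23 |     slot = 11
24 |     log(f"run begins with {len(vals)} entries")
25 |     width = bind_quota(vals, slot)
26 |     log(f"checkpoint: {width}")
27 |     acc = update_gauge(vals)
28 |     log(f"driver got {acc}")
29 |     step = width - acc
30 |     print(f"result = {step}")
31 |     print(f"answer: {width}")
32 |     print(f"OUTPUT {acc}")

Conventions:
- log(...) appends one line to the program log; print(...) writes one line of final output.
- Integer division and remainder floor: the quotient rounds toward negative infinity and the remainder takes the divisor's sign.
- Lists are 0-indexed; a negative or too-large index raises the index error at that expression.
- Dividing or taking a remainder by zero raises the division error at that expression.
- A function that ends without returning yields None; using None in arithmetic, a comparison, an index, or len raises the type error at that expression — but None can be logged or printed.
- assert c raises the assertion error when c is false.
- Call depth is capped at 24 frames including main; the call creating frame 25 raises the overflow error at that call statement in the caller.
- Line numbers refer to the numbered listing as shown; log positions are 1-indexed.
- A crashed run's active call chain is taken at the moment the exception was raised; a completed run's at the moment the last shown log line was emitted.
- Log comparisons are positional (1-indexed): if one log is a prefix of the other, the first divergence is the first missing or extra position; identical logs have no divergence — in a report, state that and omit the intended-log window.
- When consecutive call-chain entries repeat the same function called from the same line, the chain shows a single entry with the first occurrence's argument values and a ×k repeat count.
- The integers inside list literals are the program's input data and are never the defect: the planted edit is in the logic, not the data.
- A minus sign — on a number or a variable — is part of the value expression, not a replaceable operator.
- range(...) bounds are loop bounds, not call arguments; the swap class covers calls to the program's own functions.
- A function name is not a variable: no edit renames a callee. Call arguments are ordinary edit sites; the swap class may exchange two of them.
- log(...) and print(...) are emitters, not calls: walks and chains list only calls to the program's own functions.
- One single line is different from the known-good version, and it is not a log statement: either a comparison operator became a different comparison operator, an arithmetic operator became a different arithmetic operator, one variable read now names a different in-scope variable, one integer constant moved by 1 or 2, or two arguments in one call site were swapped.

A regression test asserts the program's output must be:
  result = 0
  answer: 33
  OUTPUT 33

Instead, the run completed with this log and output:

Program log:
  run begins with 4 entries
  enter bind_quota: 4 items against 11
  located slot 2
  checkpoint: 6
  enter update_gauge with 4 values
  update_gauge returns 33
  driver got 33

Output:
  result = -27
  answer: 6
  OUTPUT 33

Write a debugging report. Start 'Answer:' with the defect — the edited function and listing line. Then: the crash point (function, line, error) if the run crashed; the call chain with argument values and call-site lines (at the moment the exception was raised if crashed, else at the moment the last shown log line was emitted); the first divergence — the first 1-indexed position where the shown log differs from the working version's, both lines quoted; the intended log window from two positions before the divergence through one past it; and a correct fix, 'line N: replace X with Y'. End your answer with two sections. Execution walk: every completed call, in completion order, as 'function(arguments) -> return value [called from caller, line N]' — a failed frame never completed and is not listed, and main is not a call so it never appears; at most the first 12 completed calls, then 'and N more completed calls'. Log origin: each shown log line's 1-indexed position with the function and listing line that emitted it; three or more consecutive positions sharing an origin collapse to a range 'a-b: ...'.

Answer: the defect is in bind_quota at line 11.
The tell: Position 4 is the first bad log line: 'checkpoint: 6' should read 'checkpoint: 33'.
Call chain: main.
First divergence: position 4 — shown 'checkpoint: 6', intended 'checkpoint: 33'.
Intended log window:
  2: enter bind_quota: 4 items against 11
  3: located slot 2
  4: checkpoint: 33
  5: enter update_gauge with 4 values
Execution walk:
  gauge_drift([10, 8, 11, 4], 11) -> 2  [called from bind_quota, line 8]
  bind_quota([10, 8, 11, 4], 11) -> 6  [called from main, line 25]
  update_gauge([10, 8, 11, 4]) -> 33  [called from main, line 27]
Log line origins:
  1: emitted by main (line 24)
  2: emitted by bind_quota (line 7)
  3: emitted by bind_quota (line 9)
  4: emitted by main (line 26)
  5: emitted by update_gauge (line 14)
  6: emitted by update_gauge (line 18)
  7: emitted by main (line 28)
A correct fix: line 11: replace `bound` with `count`.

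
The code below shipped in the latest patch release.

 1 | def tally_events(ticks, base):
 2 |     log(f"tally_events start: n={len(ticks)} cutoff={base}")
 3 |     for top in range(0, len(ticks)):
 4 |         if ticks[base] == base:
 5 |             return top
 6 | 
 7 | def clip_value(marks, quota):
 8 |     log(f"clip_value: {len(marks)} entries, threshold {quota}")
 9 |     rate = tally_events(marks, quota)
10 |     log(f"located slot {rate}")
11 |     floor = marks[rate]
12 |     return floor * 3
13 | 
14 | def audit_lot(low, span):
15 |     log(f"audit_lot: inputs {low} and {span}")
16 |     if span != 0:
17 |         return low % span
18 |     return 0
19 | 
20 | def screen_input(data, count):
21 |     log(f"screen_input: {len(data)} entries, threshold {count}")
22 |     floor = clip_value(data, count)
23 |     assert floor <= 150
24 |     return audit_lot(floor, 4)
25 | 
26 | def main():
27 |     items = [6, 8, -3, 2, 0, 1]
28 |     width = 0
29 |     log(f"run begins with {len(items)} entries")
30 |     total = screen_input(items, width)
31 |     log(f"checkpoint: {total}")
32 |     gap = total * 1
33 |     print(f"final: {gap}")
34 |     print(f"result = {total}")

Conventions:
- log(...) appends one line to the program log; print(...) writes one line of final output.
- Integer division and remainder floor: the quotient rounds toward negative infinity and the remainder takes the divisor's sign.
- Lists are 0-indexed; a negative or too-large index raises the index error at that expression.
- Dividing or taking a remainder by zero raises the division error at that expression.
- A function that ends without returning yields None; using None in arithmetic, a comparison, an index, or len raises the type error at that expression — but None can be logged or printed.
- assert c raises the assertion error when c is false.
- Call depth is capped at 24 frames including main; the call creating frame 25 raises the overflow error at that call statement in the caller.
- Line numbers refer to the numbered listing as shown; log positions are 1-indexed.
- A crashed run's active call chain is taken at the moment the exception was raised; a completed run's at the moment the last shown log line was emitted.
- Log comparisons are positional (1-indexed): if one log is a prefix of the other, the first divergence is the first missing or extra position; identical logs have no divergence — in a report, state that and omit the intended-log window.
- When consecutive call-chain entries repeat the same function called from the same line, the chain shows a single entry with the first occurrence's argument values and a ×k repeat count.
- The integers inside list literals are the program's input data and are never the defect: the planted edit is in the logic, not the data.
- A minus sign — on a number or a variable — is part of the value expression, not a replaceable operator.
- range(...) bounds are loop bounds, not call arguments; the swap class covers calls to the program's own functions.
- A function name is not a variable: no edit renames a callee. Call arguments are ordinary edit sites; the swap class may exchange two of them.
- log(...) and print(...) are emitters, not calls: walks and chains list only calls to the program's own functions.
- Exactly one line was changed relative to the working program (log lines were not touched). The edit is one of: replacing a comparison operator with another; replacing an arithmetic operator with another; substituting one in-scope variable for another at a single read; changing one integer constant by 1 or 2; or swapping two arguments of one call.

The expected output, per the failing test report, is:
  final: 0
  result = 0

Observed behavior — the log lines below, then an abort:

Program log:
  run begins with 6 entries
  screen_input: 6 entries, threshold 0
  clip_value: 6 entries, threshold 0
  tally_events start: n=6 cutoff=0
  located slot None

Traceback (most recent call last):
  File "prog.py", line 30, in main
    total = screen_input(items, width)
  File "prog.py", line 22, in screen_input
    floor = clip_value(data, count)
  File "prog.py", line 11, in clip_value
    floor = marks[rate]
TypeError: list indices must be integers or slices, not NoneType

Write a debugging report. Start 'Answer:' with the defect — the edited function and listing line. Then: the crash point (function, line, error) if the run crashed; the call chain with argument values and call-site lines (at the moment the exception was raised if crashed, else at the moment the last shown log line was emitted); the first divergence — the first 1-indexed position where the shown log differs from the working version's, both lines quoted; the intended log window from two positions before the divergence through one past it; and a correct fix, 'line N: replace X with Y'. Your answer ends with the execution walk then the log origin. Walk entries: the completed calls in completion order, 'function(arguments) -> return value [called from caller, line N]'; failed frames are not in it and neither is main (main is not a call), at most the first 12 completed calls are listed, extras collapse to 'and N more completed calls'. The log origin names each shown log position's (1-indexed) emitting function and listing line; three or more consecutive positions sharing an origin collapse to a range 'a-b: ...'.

Answer: the defect is in tally_events at line 4.
The tell: At log position 5 the runs split — shown 'located slot None', but the working version logs 'located slot 4'.
Crash: clip_value, line 11, TypeError.
Call chain: main -> screen_input([6, 8, -3, 2, 0, 1], 0) (called at line 30) -> clip_value([6, 8, -3, 2, 0, 1], 0) (called at line 22).
First divergence: at position 5 the run shows 'located slot None' where the working version logs 'located slot 4'.
Intended log window:
  3: clip_value: 6 entries, threshold 0
  4: tally_events start: n=6 cutoff=0
  5: located slot 4
  6: audit_lot: inputs 0 and 4
Execution walk:
  tally_events([6, 8, -3, 2, 0, 1], 0) -> None  [called from clip_value, line 9]
Log line origins:
  1: emitted by main (line 29)
  2: emitted by screen_input (line 21)
  3: emitted by clip_value (line 8)
  4: emitted by tally_events (line 2)
  5: emitted by clip_value (line 10)
A correct fix: line 4: replace `ticks[base]` with `ticks[top]`.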